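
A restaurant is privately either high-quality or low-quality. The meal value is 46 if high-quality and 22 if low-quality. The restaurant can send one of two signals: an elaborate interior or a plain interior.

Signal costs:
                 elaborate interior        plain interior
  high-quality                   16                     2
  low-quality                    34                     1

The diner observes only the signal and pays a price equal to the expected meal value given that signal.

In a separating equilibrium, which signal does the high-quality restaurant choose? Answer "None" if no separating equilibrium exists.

elaborate interior

Try high-quality → elaborate interior, low-quality → plain interior:
  Under separation the diner infers type exactly: elaborate interior → high-quality (pays 46), plain interior → low-quality (pays 22).
  High-quality: elaborate interior gives 46 − 16 = 30; plain interior gives 22 − 2 = 20. No deviation. ✓
  Low-quality: plain interior gives 22 − 1 = 21; elaborate interior gives 46 − 34 = 12. No deviation. ✓
Both hold — the high-quality type sends elaborate interior.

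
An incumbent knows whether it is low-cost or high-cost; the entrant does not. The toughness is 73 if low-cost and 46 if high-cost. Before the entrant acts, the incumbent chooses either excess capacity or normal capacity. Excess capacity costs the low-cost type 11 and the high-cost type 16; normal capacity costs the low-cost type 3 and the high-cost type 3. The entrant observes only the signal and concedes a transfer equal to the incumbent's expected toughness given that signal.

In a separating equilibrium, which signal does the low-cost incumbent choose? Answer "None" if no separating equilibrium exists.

Try low-cost → excess capacity, high-cost → normal capacity:
  If types separate, excess capacity earns payment 73 and normal capacity earns 46.
  Low-cost: excess capacity gives 73 − 11 = 62; normal capacity gives 46 − 3 = 43. No deviation. ✓
  High-cost: normal capacity gives 46 − 3 = 43; excess capacity gives 73 − 16 = 57. Would deviate. ✗
Try low-cost → normal capacity, high-cost → excess capacity:
  If types separate, normal capacity earns payment 73 and excess capacity earns 46.
  Low-cost: normal capacity gives 73 − 3 = 70; excess capacity gives 46 − 11 = 35. No deviation. ✓
  High-cost: excess capacity gives 46 − 16 = 30; normal capacity gives 73 − 3 = 70. Would deviate. ✗
Neither assignment is incentive-compatible.

None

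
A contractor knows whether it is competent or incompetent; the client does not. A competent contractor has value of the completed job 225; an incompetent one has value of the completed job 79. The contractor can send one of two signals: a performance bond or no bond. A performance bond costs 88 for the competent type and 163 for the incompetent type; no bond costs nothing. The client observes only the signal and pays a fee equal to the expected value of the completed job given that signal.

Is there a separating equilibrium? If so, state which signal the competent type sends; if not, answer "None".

bond

Try competent → bond, incompetent → no bond:
  If types separate, bond earns payment 225 and no bond earns 79.
  Competent: bond gives 225 − 88 = 137; no bond gives 79 − 0 = 79. No deviation. ✓
  Incompetent: no bond gives 79 − 0 = 79; bond gives 225 − 163 = 62. No deviation. ✓
Both hold — the competent type sends bond.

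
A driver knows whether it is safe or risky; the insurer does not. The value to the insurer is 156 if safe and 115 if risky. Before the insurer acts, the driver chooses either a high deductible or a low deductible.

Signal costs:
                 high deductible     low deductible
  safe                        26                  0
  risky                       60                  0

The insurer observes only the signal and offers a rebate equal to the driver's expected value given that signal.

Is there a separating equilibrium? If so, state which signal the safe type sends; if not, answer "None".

Try safe → high deductible, risky → low deductible:
  Under separation the insurer infers type exactly: high deductible → safe (pays 156), low deductible → risky (pays 115).
  Safe: high deductible gives 156 − 26 = 130; low deductible gives 115 − 0 = 115. No deviation. ✓
  Risky: low deductible gives 115 − 0 = 115; high deductible gives 156 − 60 = 96. No deviation. ✓
Both hold — the safe type sends high deductible.

high deductible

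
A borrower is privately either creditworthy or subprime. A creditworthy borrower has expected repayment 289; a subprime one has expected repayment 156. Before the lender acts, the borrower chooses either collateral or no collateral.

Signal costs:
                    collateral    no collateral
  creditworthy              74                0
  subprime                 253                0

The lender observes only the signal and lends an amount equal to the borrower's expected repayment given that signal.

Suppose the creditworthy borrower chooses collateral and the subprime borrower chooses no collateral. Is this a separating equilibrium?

Yes

Under separation the lender infers type exactly: collateral → creditworthy (pays 289), no collateral → subprime (pays 156).
Creditworthy: collateral gives 289 − 74 = 215; no collateral gives 156 − 0 = 156. No deviation. ✓
Subprime: no collateral gives 156 − 0 = 156; collateral gives 289 − 253 = 36. No deviation. ✓
Neither type gains from mimicking the other.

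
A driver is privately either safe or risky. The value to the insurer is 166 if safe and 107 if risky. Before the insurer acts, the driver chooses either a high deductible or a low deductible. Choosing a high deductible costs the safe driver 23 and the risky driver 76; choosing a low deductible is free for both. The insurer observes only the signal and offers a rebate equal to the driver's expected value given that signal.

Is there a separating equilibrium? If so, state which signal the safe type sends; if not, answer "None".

high deductible

Try safe → high deductible, risky → low deductible:
  Under separation the insurer infers type exactly: high deductible → safe (pays 166), low deductible → risky (pays 107).
  Safe: high deductible gives 166 − 23 = 143; low deductible gives 107 − 0 = 107. No deviation. ✓
  Risky: low deductible gives 107 − 0 = 107; high deductible gives 166 − 76 = 90. No deviation. ✓
Both hold — the safe type sends high deductible.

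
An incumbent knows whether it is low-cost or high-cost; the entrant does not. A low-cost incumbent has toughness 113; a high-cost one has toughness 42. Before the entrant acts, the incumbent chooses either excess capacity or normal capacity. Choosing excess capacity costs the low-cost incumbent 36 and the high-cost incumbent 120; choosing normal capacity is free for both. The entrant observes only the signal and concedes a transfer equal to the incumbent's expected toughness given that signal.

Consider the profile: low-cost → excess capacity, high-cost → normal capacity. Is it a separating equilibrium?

Yes

Under separation the entrant infers type exactly: excess capacity → low-cost (pays 113), normal capacity → high-cost (pays 42).
Low-cost: excess capacity gives 113 − 36 = 77; normal capacity gives 42 − 0 = 42. No deviation. ✓
High-cost: normal capacity gives 42 − 0 = 42; excess capacity gives 113 − 120 = -7. No deviation. ✓
Neither type gains from mimicking the other.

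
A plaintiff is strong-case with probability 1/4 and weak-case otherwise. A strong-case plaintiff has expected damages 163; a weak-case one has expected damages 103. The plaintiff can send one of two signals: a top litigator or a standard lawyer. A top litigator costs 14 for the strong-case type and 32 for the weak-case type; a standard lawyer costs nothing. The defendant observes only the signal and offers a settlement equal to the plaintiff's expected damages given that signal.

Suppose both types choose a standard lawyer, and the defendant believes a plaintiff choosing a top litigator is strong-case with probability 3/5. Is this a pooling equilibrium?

At the pooled signal (standard lawyer) the defendant holds the prior 1/4 and pays 1/4·163 + 3/4·103 = 118. Off-path (top litigator) belief 3/5 gives 3/5·163 + 2/5·103 = 139.
Strong-case: standard lawyer gives 118 − 0 = 118; top litigator gives 139 − 14 = 125. Deviates. ✗
Weak-case: standard lawyer gives 118 − 0 = 118; top litigator gives 139 − 32 = 107. Stays. ✓

No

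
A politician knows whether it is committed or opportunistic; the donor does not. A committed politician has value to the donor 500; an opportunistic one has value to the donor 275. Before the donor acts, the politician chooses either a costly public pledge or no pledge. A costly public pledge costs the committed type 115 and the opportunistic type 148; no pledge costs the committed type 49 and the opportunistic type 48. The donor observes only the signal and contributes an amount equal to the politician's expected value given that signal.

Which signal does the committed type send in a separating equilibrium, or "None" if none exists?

None

Try committed → pledge, opportunistic → no pledge:
  If types separate, pledge earns payment 500 and no pledge earns 275.
  Committed: pledge gives 500 − 115 = 385; no pledge gives 275 − 49 = 226. No deviation. ✓
  Opportunistic: no pledge gives 275 − 48 = 227; pledge gives 500 − 148 = 352. Would deviate. ✗
Try committed → no pledge, opportunistic → pledge:
  If types separate, no pledge earns payment 500 and pledge earns 275.
  Committed: no pledge gives 500 − 49 = 451; pledge gives 275 − 115 = 160. No deviation. ✓
  Opportunistic: pledge gives 275 − 148 = 127; no pledge gives 500 − 48 = 452. Would deviate. ✗
Neither assignment is incentive-compatible.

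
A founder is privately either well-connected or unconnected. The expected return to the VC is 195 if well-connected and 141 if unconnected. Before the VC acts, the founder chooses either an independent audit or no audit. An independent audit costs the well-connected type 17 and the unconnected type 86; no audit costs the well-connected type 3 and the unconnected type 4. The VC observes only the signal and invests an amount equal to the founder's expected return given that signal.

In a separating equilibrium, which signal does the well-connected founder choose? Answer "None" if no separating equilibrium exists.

Try well-connected → audit, unconnected → no audit:
  If types separate, audit earns payment 195 and no audit earns 141.
  Well-connected: audit gives 195 − 17 = 178; no audit gives 141 − 3 = 138. No deviation. ✓
  Unconnected: no audit gives 141 − 4 = 137; audit gives 195 − 86 = 109. No deviation. ✓
Both hold — the well-connected type sends audit.

audit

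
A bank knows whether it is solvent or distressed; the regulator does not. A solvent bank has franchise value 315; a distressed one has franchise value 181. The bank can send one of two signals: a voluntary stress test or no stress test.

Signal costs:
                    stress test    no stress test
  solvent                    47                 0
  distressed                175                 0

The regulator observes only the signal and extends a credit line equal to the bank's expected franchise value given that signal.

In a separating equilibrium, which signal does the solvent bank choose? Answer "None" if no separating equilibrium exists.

Try solvent → stress test, distressed → no stress test:
  If types separate, stress test earns payment 315 and no stress test earns 181.
  Solvent: stress test gives 315 − 47 = 268; no stress test gives 181 − 0 = 181. No deviation. ✓
  Distressed: no stress test gives 181 − 0 = 181; stress test gives 315 − 175 = 140. No deviation. ✓
Both hold — the solvent type sends stress test.

stress test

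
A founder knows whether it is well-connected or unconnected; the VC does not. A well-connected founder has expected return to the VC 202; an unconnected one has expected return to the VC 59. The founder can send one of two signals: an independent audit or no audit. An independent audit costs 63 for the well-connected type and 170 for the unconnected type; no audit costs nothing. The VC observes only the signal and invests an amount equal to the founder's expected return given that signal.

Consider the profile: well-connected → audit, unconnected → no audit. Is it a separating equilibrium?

Yes

If types separate, audit earns payment 202 and no audit earns 59.
Well-connected: audit gives 202 − 63 = 139; no audit gives 59 − 0 = 59. No deviation. ✓
Unconnected: no audit gives 59 − 0 = 59; audit gives 202 − 170 = 32. No deviation. ✓
Neither type gains from mimicking the other.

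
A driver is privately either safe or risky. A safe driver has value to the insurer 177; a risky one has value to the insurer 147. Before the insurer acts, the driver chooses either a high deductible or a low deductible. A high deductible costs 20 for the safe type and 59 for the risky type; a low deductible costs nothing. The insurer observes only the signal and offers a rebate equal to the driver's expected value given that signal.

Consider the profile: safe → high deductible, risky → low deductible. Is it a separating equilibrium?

Yes

Under separation the insurer infers type exactly: high deductible → safe (pays 177), low deductible → risky (pays 147).
Safe: high deductible gives 177 − 20 = 157; low deductible gives 147 − 0 = 147. No deviation. ✓
Risky: low deductible gives 147 − 0 = 147; high deductible gives 177 − 59 = 118. No deviation. ✓
Both incentive constraints hold.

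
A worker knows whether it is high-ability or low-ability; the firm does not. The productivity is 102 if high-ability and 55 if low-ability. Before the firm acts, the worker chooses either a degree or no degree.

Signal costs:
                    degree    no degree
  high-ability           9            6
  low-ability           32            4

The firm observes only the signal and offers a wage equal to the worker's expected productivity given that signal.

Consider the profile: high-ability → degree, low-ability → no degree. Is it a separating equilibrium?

No

Under separation the firm infers type exactly: degree → high-ability (pays 102), no degree → low-ability (pays 55).
High-ability: degree gives 102 − 9 = 93; no degree gives 55 − 6 = 49. No deviation. ✓
Low-ability: no degree gives 55 − 4 = 51; degree gives 102 − 32 = 70. Would deviate. ✗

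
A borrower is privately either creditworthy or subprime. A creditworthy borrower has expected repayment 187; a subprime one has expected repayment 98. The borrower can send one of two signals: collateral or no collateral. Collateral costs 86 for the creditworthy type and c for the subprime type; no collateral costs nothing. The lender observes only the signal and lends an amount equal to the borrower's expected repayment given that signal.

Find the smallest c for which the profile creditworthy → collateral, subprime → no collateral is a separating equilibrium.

Under separation: collateral → creditworthy (pays 187); no collateral → subprime (pays 98).
Creditworthy: 187 − 86 = 101 ≥ 98 − 0 = 98. Holds regardless of c. ✓
Subprime: 98 − 0 ≥ 187 − c, so c ≥ 187 − 98 = 89.

89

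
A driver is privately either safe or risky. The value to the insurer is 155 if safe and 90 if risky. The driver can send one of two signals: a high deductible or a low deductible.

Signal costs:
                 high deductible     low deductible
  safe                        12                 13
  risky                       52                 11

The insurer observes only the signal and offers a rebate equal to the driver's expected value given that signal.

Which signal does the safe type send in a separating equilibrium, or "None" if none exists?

Try safe → high deductible, risky → low deductible:
  Under separation the insurer infers type exactly: high deductible → safe (pays 155), low deductible → risky (pays 90).
  Safe: high deductible gives 155 − 12 = 143; low deductible gives 90 − 13 = 77. No deviation. ✓
  Risky: low deductible gives 90 − 11 = 79; high deductible gives 155 − 52 = 103. Would deviate. ✗
Try safe → low deductible, risky → high deductible:
  Under separation the insurer infers type exactly: low deductible → safe (pays 155), high deductible → risky (pays 90).
  Safe: low deductible gives 155 − 13 = 142; high deductible gives 90 − 12 = 78. No deviation. ✓
  Risky: high deductible gives 90 − 52 = 38; low deductible gives 155 − 11 = 144. Would deviate. ✗
Neither assignment is incentive-compatible.

None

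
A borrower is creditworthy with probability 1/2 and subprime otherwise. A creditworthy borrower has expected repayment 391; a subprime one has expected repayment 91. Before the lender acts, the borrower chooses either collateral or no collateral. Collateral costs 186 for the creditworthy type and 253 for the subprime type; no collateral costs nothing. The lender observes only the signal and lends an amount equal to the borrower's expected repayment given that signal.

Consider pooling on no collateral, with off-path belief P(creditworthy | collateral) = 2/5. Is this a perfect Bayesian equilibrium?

Yes

At the pooled signal (no collateral) the lender holds the prior 1/2 and pays 1/2·391 + 1/2·91 = 241. Off-path (collateral) belief 2/5 gives 2/5·391 + 3/5·91 = 211.
Creditworthy: no collateral gives 241 − 0 = 241; collateral gives 211 − 186 = 25. Stays. ✓
Subprime: no collateral gives 241 − 0 = 241; collateral gives 211 − 253 = -42. Stays. ✓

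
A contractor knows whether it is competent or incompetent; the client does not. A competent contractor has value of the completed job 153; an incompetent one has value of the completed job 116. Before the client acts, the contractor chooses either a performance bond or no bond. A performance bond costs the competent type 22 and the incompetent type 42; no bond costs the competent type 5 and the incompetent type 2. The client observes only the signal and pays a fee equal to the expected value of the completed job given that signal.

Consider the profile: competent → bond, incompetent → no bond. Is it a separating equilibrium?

Yes

Under separation the client infers type exactly: bond → competent (pays 153), no bond → incompetent (pays 116).
Competent: bond gives 153 − 22 = 131; no bond gives 116 − 5 = 111. No deviation. ✓
Incompetent: no bond gives 116 − 2 = 114; bond gives 153 − 42 = 111. No deviation. ✓
Both incentive constraints hold.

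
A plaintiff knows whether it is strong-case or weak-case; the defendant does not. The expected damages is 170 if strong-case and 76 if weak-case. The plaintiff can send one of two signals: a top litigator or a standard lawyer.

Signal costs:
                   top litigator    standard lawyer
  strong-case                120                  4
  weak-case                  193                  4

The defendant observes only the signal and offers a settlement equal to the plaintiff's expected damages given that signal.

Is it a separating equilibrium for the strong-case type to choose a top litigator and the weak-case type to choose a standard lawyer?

If types separate, top litigator earns payment 170 and standard lawyer earns 76.
Strong-case: top litigator gives 170 − 120 = 50; standard lawyer gives 76 − 4 = 72. Would deviate. ✗
Weak-case: standard lawyer gives 76 − 4 = 72; top litigator gives 170 − 193 = -23. No deviation. ✓

No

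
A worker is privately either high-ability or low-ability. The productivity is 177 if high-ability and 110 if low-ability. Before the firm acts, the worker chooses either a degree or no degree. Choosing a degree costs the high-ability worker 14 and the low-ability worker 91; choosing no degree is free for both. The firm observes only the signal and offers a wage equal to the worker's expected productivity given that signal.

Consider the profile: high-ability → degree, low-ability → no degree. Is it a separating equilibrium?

Yes

If types separate, degree earns payment 177 and no degree earns 110.
High-ability: degree gives 177 − 14 = 163; no degree gives 110 − 0 = 110. No deviation. ✓
Low-ability: no degree gives 110 − 0 = 110; degree gives 177 − 91 = 86. No deviation. ✓
Neither type gains from mimicking the other.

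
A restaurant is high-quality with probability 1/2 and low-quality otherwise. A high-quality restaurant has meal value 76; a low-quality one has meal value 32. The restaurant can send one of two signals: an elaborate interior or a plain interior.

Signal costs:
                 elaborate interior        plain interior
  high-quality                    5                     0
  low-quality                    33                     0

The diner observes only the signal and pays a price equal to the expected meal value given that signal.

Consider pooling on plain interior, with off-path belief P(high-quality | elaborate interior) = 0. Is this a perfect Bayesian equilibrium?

At the pooled signal (plain interior) the diner holds the prior 1/2 and pays 1/2·76 + 1/2·32 = 54. Off-path (elaborate interior) belief 0 gives 0·76 + 1·32 = 32.
High-quality: plain interior gives 54 − 0 = 54; elaborate interior gives 32 − 5 = 27. Stays. ✓
Low-quality: plain interior gives 54 − 0 = 54; elaborate interior gives 32 − 33 = -1. Stays. ✓

Yes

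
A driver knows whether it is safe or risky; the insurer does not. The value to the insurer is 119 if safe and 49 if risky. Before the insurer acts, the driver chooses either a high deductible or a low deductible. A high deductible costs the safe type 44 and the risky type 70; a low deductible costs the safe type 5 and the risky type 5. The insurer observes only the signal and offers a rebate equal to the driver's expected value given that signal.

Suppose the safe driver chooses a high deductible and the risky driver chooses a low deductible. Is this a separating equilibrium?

No

Under separation the insurer infers type exactly: high deductible → safe (pays 119), low deductible → risky (pays 49).
Safe: high deductible gives 119 − 44 = 75; low deductible gives 49 − 5 = 44. No deviation. ✓
Risky: low deductible gives 49 − 5 = 44; high deductible gives 119 − 70 = 49. Would deviate. ✗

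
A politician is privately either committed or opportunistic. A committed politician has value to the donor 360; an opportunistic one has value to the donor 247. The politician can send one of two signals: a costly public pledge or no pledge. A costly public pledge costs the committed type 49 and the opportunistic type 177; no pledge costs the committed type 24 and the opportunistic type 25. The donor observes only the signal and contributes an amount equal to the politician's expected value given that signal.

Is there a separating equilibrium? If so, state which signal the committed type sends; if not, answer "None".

Try committed → pledge, opportunistic → no pledge:
  If types separate, pledge earns payment 360 and no pledge earns 247.
  Committed: pledge gives 360 − 49 = 311; no pledge gives 247 − 24 = 223. No deviation. ✓
  Opportunistic: no pledge gives 247 − 25 = 222; pledge gives 360 − 177 = 183. No deviation. ✓
Both hold — the committed type sends pledge.

pledge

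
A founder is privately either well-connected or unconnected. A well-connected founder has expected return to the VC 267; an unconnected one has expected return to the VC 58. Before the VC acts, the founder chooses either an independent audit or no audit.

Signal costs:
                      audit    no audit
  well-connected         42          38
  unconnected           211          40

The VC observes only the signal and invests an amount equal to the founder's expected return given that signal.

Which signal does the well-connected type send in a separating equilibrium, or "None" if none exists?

Try well-connected → audit, unconnected → no audit:
  If types separate, audit earns payment 267 and no audit earns 58.
  Well-connected: audit gives 267 − 42 = 225; no audit gives 58 − 38 = 20. No deviation. ✓
  Unconnected: no audit gives 58 − 40 = 18; audit gives 267 − 211 = 56. Would deviate. ✗
Try well-connected → no audit, unconnected → audit:
  If types separate, no audit earns payment 267 and audit earns 58.
  Well-connected: no audit gives 267 − 38 = 229; audit gives 58 − 42 = 16. No deviation. ✓
  Unconnected: audit gives 58 − 211 = -153; no audit gives 267 − 40 = 227. Would deviate. ✗
Neither assignment is incentive-compatible.

None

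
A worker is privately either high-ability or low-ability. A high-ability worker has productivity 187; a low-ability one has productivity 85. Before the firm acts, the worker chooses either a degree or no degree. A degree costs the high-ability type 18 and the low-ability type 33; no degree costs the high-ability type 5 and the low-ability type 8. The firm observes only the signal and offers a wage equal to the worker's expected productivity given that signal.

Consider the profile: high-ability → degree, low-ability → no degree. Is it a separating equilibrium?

If types separate, degree earns payment 187 and no degree earns 85.
High-ability: degree gives 187 − 18 = 169; no degree gives 85 − 5 = 80. No deviation. ✓
Low-ability: no degree gives 85 − 8 = 77; degree gives 187 − 33 = 154. Would deviate. ✗

No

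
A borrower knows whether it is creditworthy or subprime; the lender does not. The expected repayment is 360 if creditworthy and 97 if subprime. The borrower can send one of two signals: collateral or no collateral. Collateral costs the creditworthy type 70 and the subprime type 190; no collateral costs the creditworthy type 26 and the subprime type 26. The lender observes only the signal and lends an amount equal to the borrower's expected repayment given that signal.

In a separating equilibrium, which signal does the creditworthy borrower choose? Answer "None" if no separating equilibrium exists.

Try creditworthy → collateral, subprime → no collateral:
  Under separation the lender infers type exactly: collateral → creditworthy (pays 360), no collateral → subprime (pays 97).
  Creditworthy: collateral gives 360 − 70 = 290; no collateral gives 97 − 26 = 71. No deviation. ✓
  Subprime: no collateral gives 97 − 26 = 71; collateral gives 360 − 190 = 170. Would deviate. ✗
Try creditworthy → no collateral, subprime → collateral:
  Under separation the lender infers type exactly: no collateral → creditworthy (pays 360), collateral → subprime (pays 97).
  Creditworthy: no collateral gives 360 − 26 = 334; collateral gives 97 − 70 = 27. No deviation. ✓
  Subprime: collateral gives 97 − 190 = -93; no collateral gives 360 − 26 = 334. Would deviate. ✗
Neither assignment is incentive-compatible.

None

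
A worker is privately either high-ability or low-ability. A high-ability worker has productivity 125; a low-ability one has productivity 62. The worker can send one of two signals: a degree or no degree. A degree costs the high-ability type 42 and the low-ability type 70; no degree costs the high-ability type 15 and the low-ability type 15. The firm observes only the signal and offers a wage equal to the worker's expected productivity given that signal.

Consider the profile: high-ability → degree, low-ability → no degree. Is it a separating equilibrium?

No

If types separate, degree earns payment 125 and no degree earns 62.
High-ability: degree gives 125 − 42 = 83; no degree gives 62 − 15 = 47. No deviation. ✓
Low-ability: no degree gives 62 − 15 = 47; degree gives 125 − 70 = 55. Would deviate. ✗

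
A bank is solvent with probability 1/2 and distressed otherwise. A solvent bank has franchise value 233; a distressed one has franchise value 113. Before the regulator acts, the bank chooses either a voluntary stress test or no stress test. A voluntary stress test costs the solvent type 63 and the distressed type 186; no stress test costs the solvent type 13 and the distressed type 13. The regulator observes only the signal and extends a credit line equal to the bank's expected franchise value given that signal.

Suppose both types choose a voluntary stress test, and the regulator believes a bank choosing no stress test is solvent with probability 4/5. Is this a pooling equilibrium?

On the equilibrium path (stress test) the regulator holds the prior 1/2 and pays 1/2·233 + 1/2·113 = 173. Off-path (no stress test) belief 4/5 gives 4/5·233 + 1/5·113 = 209.
Solvent: stress test gives 173 − 63 = 110; no stress test gives 209 − 13 = 196. Deviates. ✗
Distressed: stress test gives 173 − 186 = -13; no stress test gives 209 − 13 = 196. Deviates. ✗

No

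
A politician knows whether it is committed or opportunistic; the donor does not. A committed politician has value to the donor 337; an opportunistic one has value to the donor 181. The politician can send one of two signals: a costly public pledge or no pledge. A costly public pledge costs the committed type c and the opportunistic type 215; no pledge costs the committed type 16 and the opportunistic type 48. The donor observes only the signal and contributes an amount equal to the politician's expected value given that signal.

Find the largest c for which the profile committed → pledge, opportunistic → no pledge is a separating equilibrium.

172

Under separation: pledge → committed (pays 337); no pledge → opportunistic (pays 181).
Opportunistic: 181 − 48 = 133 ≥ 337 − 215 = 122. Holds regardless of c. ✓
Committed: 337 − c ≥ 181 − 16, so c ≤ 337 − 165 = 172.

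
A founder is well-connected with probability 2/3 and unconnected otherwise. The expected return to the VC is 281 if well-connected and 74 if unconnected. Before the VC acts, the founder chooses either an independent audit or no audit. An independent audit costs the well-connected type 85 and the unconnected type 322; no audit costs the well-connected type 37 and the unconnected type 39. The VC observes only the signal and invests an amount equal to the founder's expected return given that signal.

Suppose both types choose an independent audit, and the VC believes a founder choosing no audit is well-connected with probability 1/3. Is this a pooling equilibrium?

On the equilibrium path (audit) the VC holds the prior 2/3 and pays 2/3·281 + 1/3·74 = 212. Off-path (no audit) belief 1/3 gives 1/3·281 + 2/3·74 = 143.
Well-connected: audit gives 212 − 85 = 127; no audit gives 143 − 37 = 106. Stays. ✓
Unconnected: audit gives 212 − 322 = -110; no audit gives 143 − 39 = 104. Deviates. ✗

No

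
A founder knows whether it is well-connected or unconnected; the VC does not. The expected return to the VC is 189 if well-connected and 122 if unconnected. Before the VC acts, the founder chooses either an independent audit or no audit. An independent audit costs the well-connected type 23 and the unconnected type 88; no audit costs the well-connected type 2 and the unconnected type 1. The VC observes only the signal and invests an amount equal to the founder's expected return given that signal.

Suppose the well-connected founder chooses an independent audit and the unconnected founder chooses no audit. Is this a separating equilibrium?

Under separation the VC infers type exactly: audit → well-connected (pays 189), no audit → unconnected (pays 122).
Well-connected: audit gives 189 − 23 = 166; no audit gives 122 − 2 = 120. No deviation. ✓
Unconnected: no audit gives 122 − 1 = 121; audit gives 189 − 88 = 101. No deviation. ✓
Neither type gains from mimicking the other.

Yes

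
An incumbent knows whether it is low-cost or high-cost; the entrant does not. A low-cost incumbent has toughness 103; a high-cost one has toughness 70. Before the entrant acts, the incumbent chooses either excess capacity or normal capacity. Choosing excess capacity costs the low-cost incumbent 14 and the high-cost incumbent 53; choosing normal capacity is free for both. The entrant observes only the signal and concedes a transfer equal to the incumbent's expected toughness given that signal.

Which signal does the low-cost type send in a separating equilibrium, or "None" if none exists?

Try low-cost → excess capacity, high-cost → normal capacity:
  If types separate, excess capacity earns payment 103 and normal capacity earns 70.
  Low-cost: excess capacity gives 103 − 14 = 89; normal capacity gives 70 − 0 = 70. No deviation. ✓
  High-cost: normal capacity gives 70 − 0 = 70; excess capacity gives 103 − 53 = 50. No deviation. ✓
Both hold — the low-cost type sends excess capacity.

excess capacity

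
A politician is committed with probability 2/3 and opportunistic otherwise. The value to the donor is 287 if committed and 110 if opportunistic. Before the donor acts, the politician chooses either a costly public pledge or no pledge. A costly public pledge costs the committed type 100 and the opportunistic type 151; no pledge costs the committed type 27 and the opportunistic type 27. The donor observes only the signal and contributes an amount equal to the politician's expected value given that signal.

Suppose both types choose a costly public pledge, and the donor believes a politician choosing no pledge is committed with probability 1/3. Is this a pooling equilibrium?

No

On the equilibrium path (pledge) the donor holds the prior 2/3 and pays 2/3·287 + 1/3·110 = 228. Off-path (no pledge) belief 1/3 gives 1/3·287 + 2/3·110 = 169.
Committed: pledge gives 228 − 100 = 128; no pledge gives 169 − 27 = 142. Deviates. ✗
Opportunistic: pledge gives 228 − 151 = 77; no pledge gives 169 − 27 = 142. Deviates. ✗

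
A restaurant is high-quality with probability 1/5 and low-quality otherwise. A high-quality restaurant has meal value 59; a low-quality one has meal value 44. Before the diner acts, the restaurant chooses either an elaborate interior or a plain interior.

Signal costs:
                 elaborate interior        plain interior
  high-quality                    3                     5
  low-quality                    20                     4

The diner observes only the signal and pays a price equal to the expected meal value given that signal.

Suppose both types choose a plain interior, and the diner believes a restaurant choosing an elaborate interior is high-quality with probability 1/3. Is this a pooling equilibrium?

No

At the pooled signal (plain interior) the diner holds the prior 1/5 and pays 1/5·59 + 4/5·44 = 47. Off-path (elaborate interior) belief 1/3 gives 1/3·59 + 2/3·44 = 49.
High-quality: plain interior gives 47 − 5 = 42; elaborate interior gives 49 − 3 = 46. Deviates. ✗
Low-quality: plain interior gives 47 − 4 = 43; elaborate interior gives 49 − 20 = 29. Stays. ✓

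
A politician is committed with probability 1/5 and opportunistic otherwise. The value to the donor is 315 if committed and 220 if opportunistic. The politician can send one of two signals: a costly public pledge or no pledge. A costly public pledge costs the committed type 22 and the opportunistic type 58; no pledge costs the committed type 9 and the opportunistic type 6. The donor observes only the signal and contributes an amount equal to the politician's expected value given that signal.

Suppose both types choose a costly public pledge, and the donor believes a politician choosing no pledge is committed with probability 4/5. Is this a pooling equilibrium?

At the pooled signal (pledge) the donor holds the prior 1/5 and pays 1/5·315 + 4/5·220 = 239. Off-path (no pledge) belief 4/5 gives 4/5·315 + 1/5·220 = 296.
Committed: pledge gives 239 − 22 = 217; no pledge gives 296 − 9 = 287. Deviates. ✗
Opportunistic: pledge gives 239 − 58 = 181; no pledge gives 296 − 6 = 290. Deviates. ✗

No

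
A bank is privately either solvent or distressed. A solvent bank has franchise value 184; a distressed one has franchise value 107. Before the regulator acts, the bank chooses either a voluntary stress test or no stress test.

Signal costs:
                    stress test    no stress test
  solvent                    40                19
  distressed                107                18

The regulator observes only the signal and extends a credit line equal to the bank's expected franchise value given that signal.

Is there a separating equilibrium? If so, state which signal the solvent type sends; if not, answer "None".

Try solvent → stress test, distressed → no stress test:
  If types separate, stress test earns payment 184 and no stress test earns 107.
  Solvent: stress test gives 184 − 40 = 144; no stress test gives 107 − 19 = 88. No deviation. ✓
  Distressed: no stress test gives 107 − 18 = 89; stress test gives 184 − 107 = 77. No deviation. ✓
Both hold — the solvent type sends stress test.

stress test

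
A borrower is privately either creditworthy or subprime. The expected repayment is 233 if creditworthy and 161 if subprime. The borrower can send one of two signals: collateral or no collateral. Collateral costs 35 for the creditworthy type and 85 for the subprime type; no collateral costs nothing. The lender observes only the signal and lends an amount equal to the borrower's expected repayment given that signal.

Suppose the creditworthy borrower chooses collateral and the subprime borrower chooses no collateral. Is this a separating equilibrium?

If types separate, collateral earns payment 233 and no collateral earns 161.
Creditworthy: collateral gives 233 − 35 = 198; no collateral gives 161 − 0 = 161. No deviation. ✓
Subprime: no collateral gives 161 − 0 = 161; collateral gives 233 − 85 = 148. No deviation. ✓
Both incentive constraints hold.

Yes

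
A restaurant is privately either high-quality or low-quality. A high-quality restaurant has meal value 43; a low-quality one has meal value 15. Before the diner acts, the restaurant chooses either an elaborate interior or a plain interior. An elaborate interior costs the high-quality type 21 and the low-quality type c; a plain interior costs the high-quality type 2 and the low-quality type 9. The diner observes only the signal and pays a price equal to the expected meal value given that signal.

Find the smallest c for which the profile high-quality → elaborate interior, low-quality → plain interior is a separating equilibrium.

37

Under separation: elaborate interior → high-quality (pays 43); plain interior → low-quality (pays 15).
High-quality: 43 − 21 = 22 ≥ 15 − 2 = 13. Holds regardless of c. ✓
Low-quality: 15 − 9 ≥ 43 − c, so c ≥ 43 − 6 = 37.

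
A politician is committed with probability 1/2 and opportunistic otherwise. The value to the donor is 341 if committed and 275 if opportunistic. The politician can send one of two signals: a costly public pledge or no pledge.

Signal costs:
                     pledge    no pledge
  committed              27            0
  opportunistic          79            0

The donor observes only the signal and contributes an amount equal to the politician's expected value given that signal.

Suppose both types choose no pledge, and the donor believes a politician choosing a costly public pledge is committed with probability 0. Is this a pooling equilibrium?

Yes

At the pooled signal (no pledge) the donor holds the prior 1/2 and pays 1/2·341 + 1/2·275 = 308. Off-path (pledge) belief 0 gives 0·341 + 1·275 = 275.
Committed: no pledge gives 308 − 0 = 308; pledge gives 275 − 27 = 248. Stays. ✓
Opportunistic: no pledge gives 308 − 0 = 308; pledge gives 275 − 79 = 196. Stays. ✓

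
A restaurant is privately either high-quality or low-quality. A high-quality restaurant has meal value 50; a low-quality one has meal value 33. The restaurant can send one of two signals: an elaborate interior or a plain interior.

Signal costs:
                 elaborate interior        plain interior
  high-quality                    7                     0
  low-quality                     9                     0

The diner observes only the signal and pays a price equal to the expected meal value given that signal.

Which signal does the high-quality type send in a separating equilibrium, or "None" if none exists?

None

Try high-quality → elaborate interior, low-quality → plain interior:
  Under separation the diner infers type exactly: elaborate interior → high-quality (pays 50), plain interior → low-quality (pays 33).
  High-quality: elaborate interior gives 50 − 7 = 43; plain interior gives 33 − 0 = 33. No deviation. ✓
  Low-quality: plain interior gives 33 − 0 = 33; elaborate interior gives 50 − 9 = 41. Would deviate. ✗
Try high-quality → plain interior, low-quality → elaborate interior:
  Under separation the diner infers type exactly: plain interior → high-quality (pays 50), elaborate interior → low-quality (pays 33).
  High-quality: plain interior gives 50 − 0 = 50; elaborate interior gives 33 − 7 = 26. No deviation. ✓
  Low-quality: elaborate interior gives 33 − 9 = 24; plain interior gives 50 − 0 = 50. Would deviate. ✗
Neither assignment is incentive-compatible.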